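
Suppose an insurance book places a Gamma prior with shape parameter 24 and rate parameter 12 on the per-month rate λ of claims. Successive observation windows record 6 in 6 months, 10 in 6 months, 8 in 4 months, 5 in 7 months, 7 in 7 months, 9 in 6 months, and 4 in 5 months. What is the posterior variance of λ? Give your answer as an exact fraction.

Total count: 6 + 10 + 8 + 5 + 7 + 9 + 4 = 49.
Total exposure: 6 + 6 + 4 + 7 + 7 + 6 + 5 = 41 months.
By Gamma–Poisson conjugacy, the posterior is Gamma(α + Σx, β + Σt) = Gamma(24 + 49, 12 + 41) = Gamma(73, 53).
Posterior variance = α'/β'² = 73/2809.

73/2809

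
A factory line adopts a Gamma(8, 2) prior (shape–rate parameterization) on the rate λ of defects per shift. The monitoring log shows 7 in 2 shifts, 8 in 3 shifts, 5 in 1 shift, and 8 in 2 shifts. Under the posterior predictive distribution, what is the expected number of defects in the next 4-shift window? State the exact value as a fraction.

Total count: 7 + 8 + 5 + 8 = 28.
Total exposure: 2 + 3 + 1 + 2 = 8 shifts.
The Gamma prior is conjugate for the Poisson rate, so λ | data ~ Gamma(8+28, 2+8) = Gamma(36, 10).
Predictive mean over a 4-shift window = T·E[λ|data] = 4·36/10 = 72/5.

72/5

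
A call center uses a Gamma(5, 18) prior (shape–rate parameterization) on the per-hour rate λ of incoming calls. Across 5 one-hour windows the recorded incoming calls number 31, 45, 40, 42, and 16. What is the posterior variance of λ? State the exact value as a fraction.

179/529

Total count: 31 + 45 + 40 + 42 + 16 = 174.
Total exposure: 5 hours.
The Gamma prior is conjugate for the Poisson rate, so λ | data ~ Gamma(5+174, 18+5) = Gamma(179, 23).
Posterior variance = α'/β'² = 179/529.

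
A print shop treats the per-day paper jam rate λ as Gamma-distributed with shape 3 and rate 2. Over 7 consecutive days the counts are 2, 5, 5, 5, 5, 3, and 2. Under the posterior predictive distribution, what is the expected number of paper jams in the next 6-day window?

20

Total count: 2 + 5 + 5 + 5 + 5 + 3 + 2 = 27.
Total exposure: 7 days.
Gamma(α, β) with Poisson data over total exposure Σt gives posterior Gamma(α+Σx, β+Σt) = Gamma(30, 9).
Predictive mean over a 6-day window = T·E[λ|data] = 6·30/9 = 20.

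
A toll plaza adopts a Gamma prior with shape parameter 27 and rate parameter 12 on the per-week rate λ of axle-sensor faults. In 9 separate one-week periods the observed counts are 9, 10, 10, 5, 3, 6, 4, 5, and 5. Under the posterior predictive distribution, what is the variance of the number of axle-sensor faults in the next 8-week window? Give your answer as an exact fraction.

928/21

Total count: 9 + 10 + 10 + 5 + 3 + 6 + 4 + 5 + 5 = 57.
Total exposure: 9 weeks.
Conjugate update: add total count to the shape and total exposure to the rate, giving Gamma(84, 21).
The posterior predictive for a window of length T is Negative Binomial with variance T·α'·(β'+T)/β'² = 8·84·29/441 = 928/21.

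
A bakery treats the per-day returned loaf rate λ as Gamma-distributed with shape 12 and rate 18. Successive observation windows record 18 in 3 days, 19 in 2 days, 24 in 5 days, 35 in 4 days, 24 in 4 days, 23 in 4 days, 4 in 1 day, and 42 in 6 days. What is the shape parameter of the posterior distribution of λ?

201

Total count: 18 + 19 + 24 + 35 + 24 + 23 + 4 + 42 = 189.
Total exposure: 3 + 2 + 5 + 4 + 4 + 4 + 1 + 6 = 29 days.
The Gamma prior is conjugate for the Poisson rate, so λ | data ~ Gamma(12+189, 18+29) = Gamma(201, 47).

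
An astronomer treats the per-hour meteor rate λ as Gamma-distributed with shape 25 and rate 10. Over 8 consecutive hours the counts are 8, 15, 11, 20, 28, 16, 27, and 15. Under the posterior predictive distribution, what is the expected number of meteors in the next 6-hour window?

Total count: 8 + 15 + 11 + 20 + 28 + 16 + 27 + 15 = 140.
Total exposure: 8 hours.
Posterior: α' = 25 + 140 = 165, β' = 10 + 8 = 18.
Predictive mean over a 6-hour window = T·E[λ|data] = 6·165/18 = 55.

55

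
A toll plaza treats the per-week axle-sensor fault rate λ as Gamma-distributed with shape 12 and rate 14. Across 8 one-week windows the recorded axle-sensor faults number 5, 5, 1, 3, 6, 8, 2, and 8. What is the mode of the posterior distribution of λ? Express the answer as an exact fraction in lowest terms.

49/22

Total count: 5 + 5 + 1 + 3 + 6 + 8 + 2 + 8 = 38.
Total exposure: 8 weeks.
Conjugate update: add total count to the shape and total exposure to the rate, giving Gamma(50, 22).
Posterior mode = (α'−1)/β' = 49/22.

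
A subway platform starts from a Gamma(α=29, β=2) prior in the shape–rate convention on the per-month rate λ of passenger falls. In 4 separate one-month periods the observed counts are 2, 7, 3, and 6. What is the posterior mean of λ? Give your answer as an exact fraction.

47/6

Total count: 2 + 7 + 3 + 6 = 18.
Total exposure: 4 months.
Conjugate update: add total count to the shape and total exposure to the rate, giving Gamma(47, 6).
Posterior mean = α'/β' = 47/6.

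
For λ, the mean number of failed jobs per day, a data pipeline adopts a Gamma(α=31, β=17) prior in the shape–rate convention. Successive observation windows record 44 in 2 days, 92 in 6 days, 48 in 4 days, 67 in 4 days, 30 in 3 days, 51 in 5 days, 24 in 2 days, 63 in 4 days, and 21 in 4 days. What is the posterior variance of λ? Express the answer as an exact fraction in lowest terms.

157/867

Total count: 44 + 92 + 48 + 67 + 30 + 51 + 24 + 63 + 21 = 440.
Total exposure: 2 + 6 + 4 + 4 + 3 + 5 + 2 + 4 + 4 = 34 days.
By Gamma–Poisson conjugacy, the posterior is Gamma(α + Σx, β + Σt) = Gamma(31 + 440, 17 + 34) = Gamma(471, 51).
Posterior variance = α'/β'² = 471/2601 = 157/867.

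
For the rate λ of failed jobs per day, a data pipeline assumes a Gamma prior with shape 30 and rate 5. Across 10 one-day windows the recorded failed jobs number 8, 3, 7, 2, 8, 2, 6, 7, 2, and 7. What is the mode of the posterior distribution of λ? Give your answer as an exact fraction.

Total count: 8 + 3 + 7 + 2 + 8 + 2 + 6 + 7 + 2 + 7 = 52.
Total exposure: 10 days.
Conjugate update: add total count to the shape and total exposure to the rate, giving Gamma(82, 15).
Posterior mode = (α'−1)/β' = 81/15 = 27/5.

27/5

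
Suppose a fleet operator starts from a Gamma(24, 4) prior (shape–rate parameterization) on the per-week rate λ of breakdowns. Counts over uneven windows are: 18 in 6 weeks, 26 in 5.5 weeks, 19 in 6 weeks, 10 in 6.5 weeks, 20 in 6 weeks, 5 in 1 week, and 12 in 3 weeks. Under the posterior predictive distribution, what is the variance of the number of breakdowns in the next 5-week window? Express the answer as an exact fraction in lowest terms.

Total count: 18 + 26 + 19 + 10 + 20 + 5 + 12 = 110.
Total exposure: 6 + 5.5 + 6 + 6.5 + 6 + 1 + 3 = 34 weeks.
By Gamma–Poisson conjugacy, the posterior is Gamma(α + Σx, β + Σt) = Gamma(24 + 110, 4 + 34) = Gamma(134, 38).
The posterior predictive for a window of length T is Negative Binomial with variance T·α'·(β'+T)/β'² = 5·134·43/1444 = 14405/722.

14405/722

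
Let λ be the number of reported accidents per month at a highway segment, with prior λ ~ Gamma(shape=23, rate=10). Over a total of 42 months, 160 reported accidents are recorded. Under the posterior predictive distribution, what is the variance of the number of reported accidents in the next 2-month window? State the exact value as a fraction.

Total count 160 over total exposure 42 months.
Conjugate update: add total count to the shape and total exposure to the rate, giving Gamma(183, 52).
The posterior predictive for a window of length T is Negative Binomial with variance T·α'·(β'+T)/β'² = 2·183·54/2704 = 4941/676.

4941/676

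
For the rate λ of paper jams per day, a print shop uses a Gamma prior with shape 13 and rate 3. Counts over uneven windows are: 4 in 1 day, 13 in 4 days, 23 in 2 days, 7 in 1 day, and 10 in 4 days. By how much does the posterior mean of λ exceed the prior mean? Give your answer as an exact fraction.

Total count: 4 + 13 + 23 + 7 + 10 = 57.
Total exposure: 1 + 4 + 2 + 1 + 4 = 12 days.
Posterior: α' = 13 + 57 = 70, β' = 3 + 12 = 15.
Posterior mean = 70/15 = 14/3; prior mean = 13/3 = 13/3. Difference = 14/3 − 13/3 = 1/3.

1/3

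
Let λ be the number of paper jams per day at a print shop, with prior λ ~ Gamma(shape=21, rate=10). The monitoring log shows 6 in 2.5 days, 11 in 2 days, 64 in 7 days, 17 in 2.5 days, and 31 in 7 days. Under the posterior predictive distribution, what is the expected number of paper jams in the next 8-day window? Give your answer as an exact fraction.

1200/31

Total count: 6 + 11 + 64 + 17 + 31 = 129.
Total exposure: 2.5 + 2 + 7 + 2.5 + 7 = 21 days.
Gamma(α, β) with Poisson data over total exposure Σt gives posterior Gamma(α+Σx, β+Σt) = Gamma(150, 31).
Predictive mean over an 8-day window = T·E[λ|data] = 8·150/31 = 1200/31.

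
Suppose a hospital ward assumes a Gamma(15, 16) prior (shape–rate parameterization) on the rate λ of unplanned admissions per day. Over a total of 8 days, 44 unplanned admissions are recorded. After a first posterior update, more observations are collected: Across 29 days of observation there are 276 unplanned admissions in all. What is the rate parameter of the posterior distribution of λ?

Total count 44 over total exposure 8 days.
After the first batch: Gamma(15 + 44, 16 + 8) = Gamma(59, 24).
Total count 276 over total exposure 29 days.
After the second batch: Gamma(59 + 276, 24 + 29) = Gamma(335, 53).

53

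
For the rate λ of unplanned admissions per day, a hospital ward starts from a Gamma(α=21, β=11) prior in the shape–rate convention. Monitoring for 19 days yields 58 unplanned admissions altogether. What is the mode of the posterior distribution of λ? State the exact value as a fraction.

Total count 58 over total exposure 19 days.
By Gamma–Poisson conjugacy, the posterior is Gamma(α + Σx, β + Σt) = Gamma(21 + 58, 11 + 19) = Gamma(79, 30).
Posterior mode = (α'−1)/β' = 78/30 = 13/5.

13/5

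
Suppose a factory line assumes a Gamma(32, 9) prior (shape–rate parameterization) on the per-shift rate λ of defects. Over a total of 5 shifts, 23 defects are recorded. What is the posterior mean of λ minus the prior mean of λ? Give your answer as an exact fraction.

47/126

Total count 23 over total exposure 5 shifts.
Posterior: α' = 32 + 23 = 55, β' = 9 + 5 = 14.
Posterior mean = 55/14 = 55/14; prior mean = 32/9 = 32/9. Difference = 55/14 − 32/9 = 47/126.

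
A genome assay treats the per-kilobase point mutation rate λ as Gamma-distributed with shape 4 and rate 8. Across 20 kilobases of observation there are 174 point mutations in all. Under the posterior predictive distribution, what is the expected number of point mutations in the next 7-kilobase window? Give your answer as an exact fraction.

Total count 174 over total exposure 20 kilobases.
The Gamma prior is conjugate for the Poisson rate, so λ | data ~ Gamma(4+174, 8+20) = Gamma(178, 28).
Predictive mean over a 7-kilobase window = T·E[λ|data] = 7·178/28 = 89/2.

89/2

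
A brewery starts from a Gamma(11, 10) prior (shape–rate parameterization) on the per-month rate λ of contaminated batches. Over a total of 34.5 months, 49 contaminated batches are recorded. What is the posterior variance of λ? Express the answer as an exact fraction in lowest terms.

240/7921

Total count 49 over total exposure 34.5 months.
Conjugate update: add total count to the shape and total exposure to the rate, giving Gamma(60, 89/2).
Posterior variance = α'/β'² = 60/(7921/4) = 240/7921.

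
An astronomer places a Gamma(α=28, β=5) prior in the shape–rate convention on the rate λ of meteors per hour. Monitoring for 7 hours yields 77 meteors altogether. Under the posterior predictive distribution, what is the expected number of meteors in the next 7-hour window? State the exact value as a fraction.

Total count 77 over total exposure 7 hours.
Gamma(α, β) with Poisson data over total exposure Σt gives posterior Gamma(α+Σx, β+Σt) = Gamma(105, 12).
Predictive mean over a 7-hour window = T·E[λ|data] = 7·105/12 = 245/4.

245/4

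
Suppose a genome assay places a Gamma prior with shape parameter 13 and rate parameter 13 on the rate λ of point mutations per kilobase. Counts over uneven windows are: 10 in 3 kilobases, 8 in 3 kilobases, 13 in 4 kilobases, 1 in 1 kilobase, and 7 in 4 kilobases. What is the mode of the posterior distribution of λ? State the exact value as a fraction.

Total count: 10 + 8 + 13 + 1 + 7 = 39.
Total exposure: 3 + 3 + 4 + 1 + 4 = 15 kilobases.
The Gamma prior is conjugate for the Poisson rate, so λ | data ~ Gamma(13+39, 13+15) = Gamma(52, 28).
Posterior mode = (α'−1)/β' = 51/28.

51/28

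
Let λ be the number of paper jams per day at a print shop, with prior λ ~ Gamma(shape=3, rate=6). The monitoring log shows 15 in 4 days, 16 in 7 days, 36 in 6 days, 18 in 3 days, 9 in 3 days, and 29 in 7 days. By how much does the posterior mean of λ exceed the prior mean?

Total count: 15 + 16 + 36 + 18 + 9 + 29 = 123.
Total exposure: 4 + 7 + 6 + 3 + 3 + 7 = 30 days.
The Gamma prior is conjugate for the Poisson rate, so λ | data ~ Gamma(3+123, 6+30) = Gamma(126, 36).
Posterior mean = 126/36 = 7/2; prior mean = 3/6 = 1/2. Difference = 7/2 − 1/2 = 3.

3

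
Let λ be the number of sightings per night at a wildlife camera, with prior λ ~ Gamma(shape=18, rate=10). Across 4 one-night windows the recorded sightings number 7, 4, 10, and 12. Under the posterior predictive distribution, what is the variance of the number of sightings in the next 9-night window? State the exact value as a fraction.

Total count: 7 + 4 + 10 + 12 = 33.
Total exposure: 4 nights.
Gamma(α, β) with Poisson data over total exposure Σt gives posterior Gamma(α+Σx, β+Σt) = Gamma(51, 14).
The posterior predictive for a window of length T is Negative Binomial with variance T·α'·(β'+T)/β'² = 9·51·23/196 = 10557/196.

10557/196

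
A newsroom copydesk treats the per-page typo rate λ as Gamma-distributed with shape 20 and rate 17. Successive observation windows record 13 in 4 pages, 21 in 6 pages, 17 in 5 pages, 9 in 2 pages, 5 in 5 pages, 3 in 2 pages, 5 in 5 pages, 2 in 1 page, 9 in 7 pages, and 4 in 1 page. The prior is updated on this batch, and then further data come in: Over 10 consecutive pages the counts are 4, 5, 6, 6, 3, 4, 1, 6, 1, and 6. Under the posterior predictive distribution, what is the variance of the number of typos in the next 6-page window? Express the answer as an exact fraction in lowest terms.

Total count: 13 + 21 + 17 + 9 + 5 + 3 + 5 + 2 + 9 + 4 = 88.
Total exposure: 4 + 6 + 5 + 2 + 5 + 2 + 5 + 1 + 7 + 1 = 38 pages.
After the first batch: Gamma(20 + 88, 17 + 38) = Gamma(108, 55).
Total count: 4 + 5 + 6 + 6 + 3 + 4 + 1 + 6 + 1 + 6 = 42.
Total exposure: 10 pages.
After the second batch: Gamma(108 + 42, 55 + 10) = Gamma(150, 65).
The posterior predictive for a window of length T is Negative Binomial with variance T·α'·(β'+T)/β'² = 6·150·71/4225 = 2556/169.

2556/169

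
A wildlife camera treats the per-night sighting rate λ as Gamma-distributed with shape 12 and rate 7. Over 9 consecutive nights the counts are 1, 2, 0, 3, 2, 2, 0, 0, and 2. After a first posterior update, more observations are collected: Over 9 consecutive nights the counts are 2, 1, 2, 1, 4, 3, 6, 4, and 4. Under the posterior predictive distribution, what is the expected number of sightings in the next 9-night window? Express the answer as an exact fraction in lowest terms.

459/25

Total count: 1 + 2 + 0 + 3 + 2 + 2 + 0 + 0 + 2 = 12.
Total exposure: 9 nights.
After the first batch: Gamma(12 + 12, 7 + 9) = Gamma(24, 16).
Total count: 2 + 1 + 2 + 1 + 4 + 3 + 6 + 4 + 4 = 27.
Total exposure: 9 nights.
After the second batch: Gamma(24 + 27, 16 + 9) = Gamma(51, 25).
Predictive mean over a 9-night window = T·E[λ|data] = 9·51/25 = 459/25.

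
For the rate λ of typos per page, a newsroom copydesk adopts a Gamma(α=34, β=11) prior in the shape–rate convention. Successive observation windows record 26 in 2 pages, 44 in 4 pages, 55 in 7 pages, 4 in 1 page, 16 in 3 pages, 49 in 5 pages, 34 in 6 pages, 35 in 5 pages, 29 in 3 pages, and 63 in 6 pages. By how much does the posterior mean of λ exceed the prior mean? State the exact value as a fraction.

2477/583

Total count: 26 + 44 + 55 + 4 + 16 + 49 + 34 + 35 + 29 + 63 = 355.
Total exposure: 2 + 4 + 7 + 1 + 3 + 5 + 6 + 5 + 3 + 6 = 42 pages.
Conjugate update: add total count to the shape and total exposure to the rate, giving Gamma(389, 53).
Posterior mean = 389/53 = 389/53; prior mean = 34/11 = 34/11. Difference = 389/53 − 34/11 = 2477/583.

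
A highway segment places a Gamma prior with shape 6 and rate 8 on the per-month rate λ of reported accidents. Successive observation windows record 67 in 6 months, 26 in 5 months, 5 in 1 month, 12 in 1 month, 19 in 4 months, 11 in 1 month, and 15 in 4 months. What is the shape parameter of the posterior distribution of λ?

Total count: 67 + 26 + 5 + 12 + 19 + 11 + 15 = 155.
Total exposure: 6 + 5 + 1 + 1 + 4 + 1 + 4 = 22 months.
The Gamma prior is conjugate for the Poisson rate, so λ | data ~ Gamma(6+155, 8+22) = Gamma(161, 30).

161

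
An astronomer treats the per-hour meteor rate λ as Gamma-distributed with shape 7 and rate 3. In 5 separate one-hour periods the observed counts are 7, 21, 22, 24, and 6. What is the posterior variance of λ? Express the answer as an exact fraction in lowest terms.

87/64

Total count: 7 + 21 + 22 + 24 + 6 = 80.
Total exposure: 5 hours.
The Gamma prior is conjugate for the Poisson rate, so λ | data ~ Gamma(7+80, 3+5) = Gamma(87, 8).
Posterior variance = α'/β'² = 87/64.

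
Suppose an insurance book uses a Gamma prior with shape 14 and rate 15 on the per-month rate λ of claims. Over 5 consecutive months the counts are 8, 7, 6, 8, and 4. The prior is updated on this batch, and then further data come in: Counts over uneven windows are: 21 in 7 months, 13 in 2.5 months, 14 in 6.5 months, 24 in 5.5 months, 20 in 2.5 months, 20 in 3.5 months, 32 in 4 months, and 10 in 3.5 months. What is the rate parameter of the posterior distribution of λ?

55

Total count: 8 + 7 + 6 + 8 + 4 = 33.
Total exposure: 5 months.
After the first batch: Gamma(14 + 33, 15 + 5) = Gamma(47, 20).
Total count: 21 + 13 + 14 + 24 + 20 + 20 + 32 + 10 = 154.
Total exposure: 7 + 2.5 + 6.5 + 5.5 + 2.5 + 3.5 + 4 + 3.5 = 35 months.
After the second batch: Gamma(47 + 154, 20 + 35) = Gamma(201, 55).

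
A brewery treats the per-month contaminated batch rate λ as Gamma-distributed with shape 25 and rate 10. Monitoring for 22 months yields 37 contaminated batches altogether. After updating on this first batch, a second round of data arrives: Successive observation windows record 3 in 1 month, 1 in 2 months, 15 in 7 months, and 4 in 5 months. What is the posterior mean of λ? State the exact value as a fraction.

85/47

Total count 37 over total exposure 22 months.
After the first batch: Gamma(25 + 37, 10 + 22) = Gamma(62, 32).
Total count: 3 + 1 + 15 + 4 = 23.
Total exposure: 1 + 2 + 7 + 5 = 15 months.
After the second batch: Gamma(62 + 23, 32 + 15) = Gamma(85, 47).
Posterior mean = α'/β' = 85/47.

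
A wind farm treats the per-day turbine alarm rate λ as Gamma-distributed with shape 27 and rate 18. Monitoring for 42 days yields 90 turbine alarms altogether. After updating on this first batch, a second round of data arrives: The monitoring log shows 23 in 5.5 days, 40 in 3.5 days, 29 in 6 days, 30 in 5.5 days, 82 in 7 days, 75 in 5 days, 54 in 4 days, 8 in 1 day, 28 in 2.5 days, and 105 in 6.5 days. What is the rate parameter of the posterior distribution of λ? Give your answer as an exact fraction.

213/2

Total count 90 over total exposure 42 days.
After the first batch: Gamma(27 + 90, 18 + 42) = Gamma(117, 60).
Total count: 23 + 40 + 29 + 30 + 82 + 75 + 54 + 8 + 28 + 105 = 474.
Total exposure: 5.5 + 3.5 + 6 + 5.5 + 7 + 5 + 4 + 1 + 2.5 + 6.5 = 46.5 days.
After the second batch: Gamma(117 + 474, 60 + 46.5) = Gamma(591, 213/2).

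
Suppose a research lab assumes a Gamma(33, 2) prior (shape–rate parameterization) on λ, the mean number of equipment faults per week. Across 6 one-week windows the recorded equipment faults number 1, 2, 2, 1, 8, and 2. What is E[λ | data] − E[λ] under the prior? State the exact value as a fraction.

-83/8

Total count: 1 + 2 + 2 + 1 + 8 + 2 = 16.
Total exposure: 6 weeks.
Conjugate update: add total count to the shape and total exposure to the rate, giving Gamma(49, 8).
Posterior mean = 49/8 = 49/8; prior mean = 33/2 = 33/2. Difference = 49/8 − 33/2 = -83/8.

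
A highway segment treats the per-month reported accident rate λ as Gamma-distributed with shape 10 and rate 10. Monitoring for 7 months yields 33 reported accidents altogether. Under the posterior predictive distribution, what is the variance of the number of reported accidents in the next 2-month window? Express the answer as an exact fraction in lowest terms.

1634/289

Total count 33 over total exposure 7 months.
Gamma(α, β) with Poisson data over total exposure Σt gives posterior Gamma(α+Σx, β+Σt) = Gamma(43, 17).
The posterior predictive for a window of length T is Negative Binomial with variance T·α'·(β'+T)/β'² = 2·43·19/289 = 1634/289.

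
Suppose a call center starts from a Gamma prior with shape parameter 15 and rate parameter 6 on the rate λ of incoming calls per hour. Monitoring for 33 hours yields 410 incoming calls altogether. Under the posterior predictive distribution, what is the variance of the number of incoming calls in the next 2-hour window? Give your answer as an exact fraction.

Total count 410 over total exposure 33 hours.
Conjugate update: add total count to the shape and total exposure to the rate, giving Gamma(425, 39).
The posterior predictive for a window of length T is Negative Binomial with variance T·α'·(β'+T)/β'² = 2·425·41/1521 = 34850/1521.

34850/1521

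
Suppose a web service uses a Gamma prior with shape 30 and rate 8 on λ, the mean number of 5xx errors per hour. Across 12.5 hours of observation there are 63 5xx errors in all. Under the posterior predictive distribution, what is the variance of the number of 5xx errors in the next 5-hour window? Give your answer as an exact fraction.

Total count 63 over total exposure 12.5 hours.
Posterior: α' = 30 + 63 = 93, β' = 8 + 12.5 = 41/2.
The posterior predictive for a window of length T is Negative Binomial with variance T·α'·(β'+T)/β'² = 5·93·(51/2)/(1681/4) = 47430/1681.

47430/1681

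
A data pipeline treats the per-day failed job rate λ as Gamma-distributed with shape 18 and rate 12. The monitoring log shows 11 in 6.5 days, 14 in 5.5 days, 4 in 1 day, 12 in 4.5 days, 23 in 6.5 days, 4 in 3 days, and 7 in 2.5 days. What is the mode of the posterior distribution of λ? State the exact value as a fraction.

Total count: 11 + 14 + 4 + 12 + 23 + 4 + 7 = 75.
Total exposure: 6.5 + 5.5 + 1 + 4.5 + 6.5 + 3 + 2.5 = 29.5 days.
Conjugate update: add total count to the shape and total exposure to the rate, giving Gamma(93, 83/2).
Posterior mode = (α'−1)/β' = 92/(83/2) = 184/83.

184/83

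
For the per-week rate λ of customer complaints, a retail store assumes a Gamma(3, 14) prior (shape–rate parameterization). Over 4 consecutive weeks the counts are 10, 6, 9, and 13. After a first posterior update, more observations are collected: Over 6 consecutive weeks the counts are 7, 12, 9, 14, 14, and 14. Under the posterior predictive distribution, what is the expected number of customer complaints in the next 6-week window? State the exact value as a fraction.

Total count: 10 + 6 + 9 + 13 = 38.
Total exposure: 4 weeks.
After the first batch: Gamma(3 + 38, 14 + 4) = Gamma(41, 18).
Total count: 7 + 12 + 9 + 14 + 14 + 14 = 70.
Total exposure: 6 weeks.
After the second batch: Gamma(41 + 70, 18 + 6) = Gamma(111, 24).
Predictive mean over a 6-week window = T·E[λ|data] = 6·111/24 = 111/4.

111/4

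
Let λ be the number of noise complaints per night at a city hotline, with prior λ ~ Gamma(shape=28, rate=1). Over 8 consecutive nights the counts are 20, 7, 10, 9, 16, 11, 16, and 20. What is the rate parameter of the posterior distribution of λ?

9

Total count: 20 + 7 + 10 + 9 + 16 + 11 + 16 + 20 = 109.
Total exposure: 8 nights.
The Gamma prior is conjugate for the Poisson rate, so λ | data ~ Gamma(28+109, 1+8) = Gamma(137, 9).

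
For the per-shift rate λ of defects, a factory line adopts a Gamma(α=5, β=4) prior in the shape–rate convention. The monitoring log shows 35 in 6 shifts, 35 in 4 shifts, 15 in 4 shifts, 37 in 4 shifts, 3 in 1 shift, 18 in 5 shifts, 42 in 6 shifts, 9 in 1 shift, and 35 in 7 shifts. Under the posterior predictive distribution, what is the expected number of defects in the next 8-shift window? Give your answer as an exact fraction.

Total count: 35 + 35 + 15 + 37 + 3 + 18 + 42 + 9 + 35 = 229.
Total exposure: 6 + 4 + 4 + 4 + 1 + 5 + 6 + 1 + 7 = 38 shifts.
The Gamma prior is conjugate for the Poisson rate, so λ | data ~ Gamma(5+229, 4+38) = Gamma(234, 42).
Predictive mean over an 8-shift window = T·E[λ|data] = 8·234/42 = 312/7.

312/7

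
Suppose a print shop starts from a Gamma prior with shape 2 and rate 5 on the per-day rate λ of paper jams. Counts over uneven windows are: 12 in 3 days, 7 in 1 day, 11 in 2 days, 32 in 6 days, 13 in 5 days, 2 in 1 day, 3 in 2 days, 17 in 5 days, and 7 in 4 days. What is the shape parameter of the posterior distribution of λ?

106

Total count: 12 + 7 + 11 + 32 + 13 + 2 + 3 + 17 + 7 = 104.
Total exposure: 3 + 1 + 2 + 6 + 5 + 1 + 2 + 5 + 4 = 29 days.
By Gamma–Poisson conjugacy, the posterior is Gamma(α + Σx, β + Σt) = Gamma(2 + 104, 5 + 29) = Gamma(106, 34).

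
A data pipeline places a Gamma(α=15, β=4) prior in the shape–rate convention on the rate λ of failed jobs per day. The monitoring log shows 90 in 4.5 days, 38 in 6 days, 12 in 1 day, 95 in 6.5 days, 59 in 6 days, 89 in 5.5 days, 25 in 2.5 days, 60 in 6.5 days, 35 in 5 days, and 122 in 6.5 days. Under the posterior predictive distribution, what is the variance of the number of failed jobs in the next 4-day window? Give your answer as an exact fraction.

Total count: 90 + 38 + 12 + 95 + 59 + 89 + 25 + 60 + 35 + 122 = 625.
Total exposure: 4.5 + 6 + 1 + 6.5 + 6 + 5.5 + 2.5 + 6.5 + 5 + 6.5 = 50 days.
Gamma(α, β) with Poisson data over total exposure Σt gives posterior Gamma(α+Σx, β+Σt) = Gamma(640, 54).
The posterior predictive for a window of length T is Negative Binomial with variance T·α'·(β'+T)/β'² = 4·640·58/2916 = 37120/729.

37120/729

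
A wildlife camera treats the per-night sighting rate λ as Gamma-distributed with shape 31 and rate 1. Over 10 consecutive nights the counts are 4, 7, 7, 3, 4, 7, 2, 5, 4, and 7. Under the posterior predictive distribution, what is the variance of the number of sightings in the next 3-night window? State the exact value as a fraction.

Total count: 4 + 7 + 7 + 3 + 4 + 7 + 2 + 5 + 4 + 7 = 50.
Total exposure: 10 nights.
By Gamma–Poisson conjugacy, the posterior is Gamma(α + Σx, β + Σt) = Gamma(31 + 50, 1 + 10) = Gamma(81, 11).
The posterior predictive for a window of length T is Negative Binomial with variance T·α'·(β'+T)/β'² = 3·81·14/121 = 3402/121.

3402/121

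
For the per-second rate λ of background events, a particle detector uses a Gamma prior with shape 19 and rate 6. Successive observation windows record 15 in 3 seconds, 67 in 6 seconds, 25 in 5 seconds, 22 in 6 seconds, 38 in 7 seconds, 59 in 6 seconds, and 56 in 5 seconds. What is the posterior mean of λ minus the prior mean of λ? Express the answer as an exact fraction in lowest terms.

Total count: 15 + 67 + 25 + 22 + 38 + 59 + 56 = 282.
Total exposure: 3 + 6 + 5 + 6 + 7 + 6 + 5 = 38 seconds.
Gamma(α, β) with Poisson data over total exposure Σt gives posterior Gamma(α+Σx, β+Σt) = Gamma(301, 44).
Posterior mean = 301/44 = 301/44; prior mean = 19/6 = 19/6. Difference = 301/44 − 19/6 = 485/132.

485/132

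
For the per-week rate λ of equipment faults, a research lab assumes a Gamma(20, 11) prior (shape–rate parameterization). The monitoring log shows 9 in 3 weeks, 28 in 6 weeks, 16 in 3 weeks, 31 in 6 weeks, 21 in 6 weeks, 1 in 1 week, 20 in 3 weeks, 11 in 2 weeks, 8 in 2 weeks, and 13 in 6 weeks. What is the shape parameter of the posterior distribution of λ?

Total count: 9 + 28 + 16 + 31 + 21 + 1 + 20 + 11 + 8 + 13 = 158.
Total exposure: 3 + 6 + 3 + 6 + 6 + 1 + 3 + 2 + 2 + 6 = 38 weeks.
Posterior: α' = 20 + 158 = 178, β' = 11 + 38 = 49.

178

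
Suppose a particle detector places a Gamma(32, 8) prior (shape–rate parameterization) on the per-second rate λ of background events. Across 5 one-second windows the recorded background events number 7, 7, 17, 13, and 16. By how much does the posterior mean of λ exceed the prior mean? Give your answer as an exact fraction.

40/13

Total count: 7 + 7 + 17 + 13 + 16 = 60.
Total exposure: 5 seconds.
The Gamma prior is conjugate for the Poisson rate, so λ | data ~ Gamma(32+60, 8+5) = Gamma(92, 13).
Posterior mean = 92/13 = 92/13; prior mean = 32/8 = 4. Difference = 92/13 − 4 = 40/13.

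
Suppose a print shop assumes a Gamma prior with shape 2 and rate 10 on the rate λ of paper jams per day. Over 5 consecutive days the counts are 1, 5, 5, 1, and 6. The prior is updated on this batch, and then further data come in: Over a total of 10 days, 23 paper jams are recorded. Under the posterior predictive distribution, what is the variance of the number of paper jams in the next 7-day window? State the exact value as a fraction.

Total count: 1 + 5 + 5 + 1 + 6 = 18.
Total exposure: 5 days.
After the first batch: Gamma(2 + 18, 10 + 5) = Gamma(20, 15).
Total count 23 over total exposure 10 days.
After the second batch: Gamma(20 + 23, 15 + 10) = Gamma(43, 25).
The posterior predictive for a window of length T is Negative Binomial with variance T·α'·(β'+T)/β'² = 7·43·32/625 = 9632/625.

9632/625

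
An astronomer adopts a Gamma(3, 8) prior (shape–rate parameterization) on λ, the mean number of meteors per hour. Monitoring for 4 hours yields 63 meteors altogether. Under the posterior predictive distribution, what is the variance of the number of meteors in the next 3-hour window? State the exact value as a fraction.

165/8

Total count 63 over total exposure 4 hours.
Conjugate update: add total count to the shape and total exposure to the rate, giving Gamma(66, 12).
The posterior predictive for a window of length T is Negative Binomial with variance T·α'·(β'+T)/β'² = 3·66·15/144 = 165/8.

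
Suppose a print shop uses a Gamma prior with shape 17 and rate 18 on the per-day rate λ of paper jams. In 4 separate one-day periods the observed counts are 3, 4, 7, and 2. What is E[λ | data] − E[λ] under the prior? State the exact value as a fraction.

5/9

Total count: 3 + 4 + 7 + 2 = 16.
Total exposure: 4 days.
Gamma(α, β) with Poisson data over total exposure Σt gives posterior Gamma(α+Σx, β+Σt) = Gamma(33, 22).
Posterior mean = 33/22 = 3/2; prior mean = 17/18 = 17/18. Difference = 3/2 − 17/18 = 5/9.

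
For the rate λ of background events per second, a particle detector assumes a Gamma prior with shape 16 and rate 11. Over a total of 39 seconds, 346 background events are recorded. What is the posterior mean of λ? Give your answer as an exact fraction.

181/25

Total count 346 over total exposure 39 seconds.
By Gamma–Poisson conjugacy, the posterior is Gamma(α + Σx, β + Σt) = Gamma(16 + 346, 11 + 39) = Gamma(362, 50).
Posterior mean = α'/β' = 362/50 = 181/25.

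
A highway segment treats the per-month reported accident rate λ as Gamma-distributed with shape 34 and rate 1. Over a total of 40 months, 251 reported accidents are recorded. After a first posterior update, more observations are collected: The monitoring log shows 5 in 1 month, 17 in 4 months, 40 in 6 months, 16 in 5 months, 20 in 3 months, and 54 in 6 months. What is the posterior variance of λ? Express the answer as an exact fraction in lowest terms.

437/4356

Total count 251 over total exposure 40 months.
After the first batch: Gamma(34 + 251, 1 + 40) = Gamma(285, 41).
Total count: 5 + 17 + 40 + 16 + 20 + 54 = 152.
Total exposure: 1 + 4 + 6 + 5 + 3 + 6 = 25 months.
After the second batch: Gamma(285 + 152, 41 + 25) = Gamma(437, 66).
Posterior variance = α'/β'² = 437/4356.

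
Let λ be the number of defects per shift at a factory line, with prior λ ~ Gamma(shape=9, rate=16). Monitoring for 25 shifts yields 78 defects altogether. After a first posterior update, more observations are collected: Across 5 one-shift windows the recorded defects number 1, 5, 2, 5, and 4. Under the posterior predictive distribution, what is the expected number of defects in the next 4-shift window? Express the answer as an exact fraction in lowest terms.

208/23

Total count 78 over total exposure 25 shifts.
After the first batch: Gamma(9 + 78, 16 + 25) = Gamma(87, 41).
Total count: 1 + 5 + 2 + 5 + 4 = 17.
Total exposure: 5 shifts.
After the second batch: Gamma(87 + 17, 41 + 5) = Gamma(104, 46).
Predictive mean over a 4-shift window = T·E[λ|data] = 4·104/46 = 208/23.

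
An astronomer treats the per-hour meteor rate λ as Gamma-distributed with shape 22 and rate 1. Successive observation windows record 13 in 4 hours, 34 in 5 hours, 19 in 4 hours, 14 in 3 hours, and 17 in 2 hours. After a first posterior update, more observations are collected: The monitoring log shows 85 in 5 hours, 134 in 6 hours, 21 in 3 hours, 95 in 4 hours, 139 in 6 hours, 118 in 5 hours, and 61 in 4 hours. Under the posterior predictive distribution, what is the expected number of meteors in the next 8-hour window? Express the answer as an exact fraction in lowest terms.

Total count: 13 + 34 + 19 + 14 + 17 = 97.
Total exposure: 4 + 5 + 4 + 3 + 2 = 18 hours.
After the first batch: Gamma(22 + 97, 1 + 18) = Gamma(119, 19).
Total count: 85 + 134 + 21 + 95 + 139 + 118 + 61 = 653.
Total exposure: 5 + 6 + 3 + 4 + 6 + 5 + 4 = 33 hours.
After the second batch: Gamma(119 + 653, 19 + 33) = Gamma(772, 52).
Predictive mean over an 8-hour window = T·E[λ|data] = 8·772/52 = 1544/13.

1544/13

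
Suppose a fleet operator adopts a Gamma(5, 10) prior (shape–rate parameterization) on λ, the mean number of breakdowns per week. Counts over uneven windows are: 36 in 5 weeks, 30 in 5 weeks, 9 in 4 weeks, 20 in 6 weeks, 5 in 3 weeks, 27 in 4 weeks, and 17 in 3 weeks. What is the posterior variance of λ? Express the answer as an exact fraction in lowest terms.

Total count: 36 + 30 + 9 + 20 + 5 + 27 + 17 = 144.
Total exposure: 5 + 5 + 4 + 6 + 3 + 4 + 3 = 30 weeks.
Posterior: α' = 5 + 144 = 149, β' = 10 + 30 = 40.
Posterior variance = α'/β'² = 149/1600.

149/1600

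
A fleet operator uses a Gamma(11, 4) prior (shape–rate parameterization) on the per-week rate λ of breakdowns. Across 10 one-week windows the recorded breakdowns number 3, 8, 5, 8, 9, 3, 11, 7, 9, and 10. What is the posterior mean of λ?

Total count: 3 + 8 + 5 + 8 + 9 + 3 + 11 + 7 + 9 + 10 = 73.
Total exposure: 10 weeks.
Conjugate update: add total count to the shape and total exposure to the rate, giving Gamma(84, 14).
Posterior mean = α'/β' = 84/14 = 6.

6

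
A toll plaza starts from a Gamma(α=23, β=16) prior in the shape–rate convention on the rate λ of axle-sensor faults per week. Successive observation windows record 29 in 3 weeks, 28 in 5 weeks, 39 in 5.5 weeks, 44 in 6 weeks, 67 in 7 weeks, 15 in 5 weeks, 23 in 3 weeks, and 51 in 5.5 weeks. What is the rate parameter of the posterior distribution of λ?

Total count: 29 + 28 + 39 + 44 + 67 + 15 + 23 + 51 = 296.
Total exposure: 3 + 5 + 5.5 + 6 + 7 + 5 + 3 + 5.5 = 40 weeks.
The Gamma prior is conjugate for the Poisson rate, so λ | data ~ Gamma(23+296, 16+40) = Gamma(319, 56).

56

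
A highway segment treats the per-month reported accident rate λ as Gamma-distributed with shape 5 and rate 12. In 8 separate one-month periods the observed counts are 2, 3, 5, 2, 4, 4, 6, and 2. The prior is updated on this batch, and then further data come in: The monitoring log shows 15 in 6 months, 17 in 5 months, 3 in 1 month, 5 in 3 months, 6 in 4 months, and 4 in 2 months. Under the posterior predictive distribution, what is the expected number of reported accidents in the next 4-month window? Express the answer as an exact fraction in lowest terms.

332/41

Total count: 2 + 3 + 5 + 2 + 4 + 4 + 6 + 2 = 28.
Total exposure: 8 months.
After the first batch: Gamma(5 + 28, 12 + 8) = Gamma(33, 20).
Total count: 15 + 17 + 3 + 5 + 6 + 4 = 50.
Total exposure: 6 + 5 + 1 + 3 + 4 + 2 = 21 months.
After the second batch: Gamma(33 + 50, 20 + 21) = Gamma(83, 41).
Predictive mean over a 4-month window = T·E[λ|data] = 4·83/41 = 332/41.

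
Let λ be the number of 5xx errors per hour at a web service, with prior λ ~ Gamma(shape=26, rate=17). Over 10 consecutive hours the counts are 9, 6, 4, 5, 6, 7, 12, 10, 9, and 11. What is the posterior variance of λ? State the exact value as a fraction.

35/243

Total count: 9 + 6 + 4 + 5 + 6 + 7 + 12 + 10 + 9 + 11 = 79.
Total exposure: 10 hours.
Gamma(α, β) with Poisson data over total exposure Σt gives posterior Gamma(α+Σx, β+Σt) = Gamma(105, 27).
Posterior variance = α'/β'² = 105/729 = 35/243.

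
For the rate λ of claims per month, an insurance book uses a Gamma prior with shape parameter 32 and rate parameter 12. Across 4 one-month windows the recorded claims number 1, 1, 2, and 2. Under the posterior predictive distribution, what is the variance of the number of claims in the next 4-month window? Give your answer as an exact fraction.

95/8

Total count: 1 + 1 + 2 + 2 = 6.
Total exposure: 4 months.
Conjugate update: add total count to the shape and total exposure to the rate, giving Gamma(38, 16).
The posterior predictive for a window of length T is Negative Binomial with variance T·α'·(β'+T)/β'² = 4·38·20/256 = 95/8.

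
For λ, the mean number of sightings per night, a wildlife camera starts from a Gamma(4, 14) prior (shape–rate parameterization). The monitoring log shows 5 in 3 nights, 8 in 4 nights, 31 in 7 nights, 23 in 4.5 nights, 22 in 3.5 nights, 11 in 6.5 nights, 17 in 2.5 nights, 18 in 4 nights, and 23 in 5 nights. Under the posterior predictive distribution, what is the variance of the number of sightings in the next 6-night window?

20

Total count: 5 + 8 + 31 + 23 + 22 + 11 + 17 + 18 + 23 = 158.
Total exposure: 3 + 4 + 7 + 4.5 + 3.5 + 6.5 + 2.5 + 4 + 5 = 40 nights.
The Gamma prior is conjugate for the Poisson rate, so λ | data ~ Gamma(4+158, 14+40) = Gamma(162, 54).
The posterior predictive for a window of length T is Negative Binomial with variance T·α'·(β'+T)/β'² = 6·162·60/2916 = 20.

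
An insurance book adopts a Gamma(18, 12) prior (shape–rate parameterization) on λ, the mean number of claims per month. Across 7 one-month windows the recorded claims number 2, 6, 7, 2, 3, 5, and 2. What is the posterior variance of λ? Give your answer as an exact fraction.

45/361

Total count: 2 + 6 + 7 + 2 + 3 + 5 + 2 = 27.
Total exposure: 7 months.
Conjugate update: add total count to the shape and total exposure to the rate, giving Gamma(45, 19).
Posterior variance = α'/β'² = 45/361.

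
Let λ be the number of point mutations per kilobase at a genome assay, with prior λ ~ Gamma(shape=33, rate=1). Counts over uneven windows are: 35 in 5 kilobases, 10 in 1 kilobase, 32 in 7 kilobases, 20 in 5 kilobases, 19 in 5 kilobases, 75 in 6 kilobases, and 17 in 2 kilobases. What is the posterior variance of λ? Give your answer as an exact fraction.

Total count: 35 + 10 + 32 + 20 + 19 + 75 + 17 = 208.
Total exposure: 5 + 1 + 7 + 5 + 5 + 6 + 2 = 31 kilobases.
Gamma(α, β) with Poisson data over total exposure Σt gives posterior Gamma(α+Σx, β+Σt) = Gamma(241, 32).
Posterior variance = α'/β'² = 241/1024.

241/1024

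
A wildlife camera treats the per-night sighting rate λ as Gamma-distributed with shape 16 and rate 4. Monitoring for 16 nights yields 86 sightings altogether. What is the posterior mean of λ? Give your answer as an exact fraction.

51/10

Total count 86 over total exposure 16 nights.
Conjugate update: add total count to the shape and total exposure to the rate, giving Gamma(102, 20).
Posterior mean = α'/β' = 102/20 = 51/10.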